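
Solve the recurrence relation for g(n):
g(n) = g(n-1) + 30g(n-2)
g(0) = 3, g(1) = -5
Characteristic equation: x² - x - 30 = 0, which factors as (x - (6))(x - (-5)) = 0.
Roots r₁ = 6, r₂ = -5 (distinct).
General solution: g(n) = A·(6)^n + B·(-5)^n.
From g(0) = 3: A + B = 3.
From g(1) = -5: 6A - 5B = -5.
Solving: A = \frac{10}{11}, B = \frac{23}{11}.
So g(n) = \frac{23 \left(-5\right)^{n}}{11} + \frac{10 \cdot 6^{n}}{11}.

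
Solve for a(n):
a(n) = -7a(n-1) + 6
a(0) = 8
First-order linear non-homogeneous.
Homogeneous solution: a_h(n) = A·(-7)^n.
Try constant particular solution a_p = K: K = -7K + 6 ⇒ K = \frac{3}{4}.
General: a(n) = A·(-7)^n + \frac{3}{4}.
Apply a(0) = 8: A + \frac{3}{4} = 8 ⇒ A = \frac{29}{4}.
So a(n) = \frac{29 \left(-7\right)^{n}}{4} + \frac{3}{4}.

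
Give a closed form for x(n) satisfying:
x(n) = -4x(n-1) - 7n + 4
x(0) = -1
First-order linear with linear forcing.
Homogeneous solution: x_h(n) = A·(-4)^n.
Try particular x_p(n) = pn + q. Substituting:
  pn + q = -4(p(n-1) + q) - 7n + 4.
Matching the n-coefficient: p = -4p - 7 ⇒ p = - \frac{7}{5}.
Matching constants: q = 4p - 4q + 4 ⇒ q = - \frac{8}{25}.
General: x(n) = A·(-4)^n - \frac{7 n}{5} - \frac{8}{25}.
Apply x(0) = -1: A - \frac{8}{25} = -1 ⇒ A = - \frac{17}{25}.
So x(n) = - \frac{17 \left(-4\right)^{n}}{25} - \frac{7 n}{5} - \frac{8}{25}.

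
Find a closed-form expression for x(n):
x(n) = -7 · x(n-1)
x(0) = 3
Pure geometric recurrence with ratio -7.
By induction x(n) = x(0) · (-7)^n = 3 \left(-7\right)^{n}.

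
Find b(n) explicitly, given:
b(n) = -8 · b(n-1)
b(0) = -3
Pure geometric recurrence with ratio -8.
By induction b(n) = b(0) · (-8)^n = - 3 \left(-8\right)^{n}.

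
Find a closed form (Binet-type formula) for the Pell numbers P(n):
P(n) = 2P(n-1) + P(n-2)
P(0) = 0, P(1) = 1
This is the Pell sequence.
Characteristic equation: x² - 2x - 1 = 0; roots r₁ = 1 + \sqrt{2}, r₂ = 1 - \sqrt{2}.
General: P(n) = A·r₁^n + B·r₂^n. Solving with P(0)=0, P(1)=1 gives A = \frac{\sqrt{2}}{4}, B = - \frac{\sqrt{2}}{4}.
So P(n) = \frac{\sqrt{2} \left(- \left(1 - \sqrt{2}\right)^{n} + \left(1 + \sqrt{2}\right)^{n}\right)}{4}.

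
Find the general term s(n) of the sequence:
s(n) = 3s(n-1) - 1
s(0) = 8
First-order linear non-homogeneous.
Homogeneous solution: s_h(n) = A·(3)^n.
Try constant particular solution s_p = K: K = 3K - 1 ⇒ K = \frac{1}{2}.
General: s(n) = A·(3)^n + \frac{1}{2}.
Apply s(0) = 8: A + \frac{1}{2} = 8 ⇒ A = \frac{15}{2}.
So s(n) = \frac{15 \cdot 3^{n}}{2} + \frac{1}{2}.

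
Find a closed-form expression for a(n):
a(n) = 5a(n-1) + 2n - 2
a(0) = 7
First-order linear with linear forcing.
Homogeneous solution: a_h(n) = A·(5)^n.
Try particular a_p(n) = pn + q. Substituting:
  pn + q = 5(p(n-1) + q) + 2n - 2.
Matching the n-coefficient: p = 5p + 2 ⇒ p = - \frac{1}{2}.
Matching constants: q = -5p + 5q - 2 ⇒ q = - \frac{1}{8}.
General: a(n) = A·(5)^n - \frac{n}{2} - \frac{1}{8}.
Apply a(0) = 7: A - \frac{1}{8} = 7 ⇒ A = \frac{57}{8}.
So a(n) = \frac{57 \cdot 5^{n}}{8} - \frac{n}{2} - \frac{1}{8}.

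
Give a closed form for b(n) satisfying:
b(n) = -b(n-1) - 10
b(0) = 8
First-order linear non-homogeneous.
Homogeneous solution: b_h(n) = A·(-1)^n.
Try constant particular solution b_p = K: K = -K - 10 ⇒ K = -5.
General: b(n) = A·(-1)^n - 5.
Apply b(0) = 8: A - 5 = 8 ⇒ A = 13.
So b(n) = 13 \left(-1\right)^{n} - 5.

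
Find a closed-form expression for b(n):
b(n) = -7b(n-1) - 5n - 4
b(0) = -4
First-order linear with linear forcing.
Homogeneous solution: b_h(n) = A·(-7)^n.
Try particular b_p(n) = pn + q. Substituting:
  pn + q = -7(p(n-1) + q) - 5n - 4.
Matching the n-coefficient: p = -7p - 5 ⇒ p = - \frac{5}{8}.
Matching constants: q = 7p - 7q - 4 ⇒ q = - \frac{67}{64}.
General: b(n) = A·(-7)^n - \frac{5 n}{8} - \frac{67}{64}.
Apply b(0) = -4: A - \frac{67}{64} = -4 ⇒ A = - \frac{189}{64}.
So b(n) = - \frac{189 \left(-7\right)^{n}}{64} - \frac{5 n}{8} - \frac{67}{64}.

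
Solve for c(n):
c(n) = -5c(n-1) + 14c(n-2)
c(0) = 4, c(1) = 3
Characteristic equation: x² + 5x - 14 = 0, which factors as (x - (2))(x - (-7)) = 0.
Roots r₁ = 2, r₂ = -7 (distinct).
General solution: c(n) = A·(2)^n + B·(-7)^n.
From c(0) = 4: A + B = 4.
From c(1) = 3: 2A - 7B = 3.
Solving: A = \frac{31}{9}, B = \frac{5}{9}.
So c(n) = \frac{5 \left(-7\right)^{n}}{9} + \frac{31 \cdot 2^{n}}{9}.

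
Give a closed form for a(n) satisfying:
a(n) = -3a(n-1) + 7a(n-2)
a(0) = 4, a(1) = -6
Characteristic equation: x² + 3x - 7 = 0.
Discriminant Δ = (-3)² + 4·(7) = 37.
Roots r₁,₂ = (-3 ± √37)/2, so r₁ = - \frac{3}{2} + \frac{\sqrt{37}}{2}, r₂ = - \frac{\sqrt{37}}{2} - \frac{3}{2}.
General solution: a(n) = A·r₁^n + B·r₂^n.
From the initial conditions, A + B = 4 and r₁A + r₂B = -6.
Since r₁ - r₂ = √37: A = (-6 - (4)r₂)/√37 = 2, and B = 4 - A = 2.
So a(n) = \left(2\right)\left(- \frac{3}{2} + \frac{\sqrt{37}}{2}\right)^n + \left(2\right)\left(- \frac{\sqrt{37}}{2} - \frac{3}{2}\right)^n.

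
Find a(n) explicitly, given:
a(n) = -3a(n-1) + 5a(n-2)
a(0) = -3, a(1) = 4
Characteristic equation: x² + 3x - 5 = 0.
Discriminant Δ = (-3)² + 4·(5) = 29.
Roots r₁,₂ = (-3 ± √29)/2, so r₁ = - \frac{3}{2} + \frac{\sqrt{29}}{2}, r₂ = - \frac{\sqrt{29}}{2} - \frac{3}{2}.
General solution: a(n) = A·r₁^n + B·r₂^n.
From the initial conditions, A + B = -3 and r₁A + r₂B = 4.
Since r₁ - r₂ = √29: A = (4 - (-3)r₂)/√29 = - \frac{3}{2} - \frac{\sqrt{29}}{58}, and B = -3 - A = - \frac{3}{2} + \frac{\sqrt{29}}{58}.
So a(n) = \left(- \frac{3}{2} - \frac{\sqrt{29}}{58}\right)\left(- \frac{3}{2} + \frac{\sqrt{29}}{2}\right)^n + \left(- \frac{3}{2} + \frac{\sqrt{29}}{58}\right)\left(- \frac{\sqrt{29}}{2} - \frac{3}{2}\right)^n.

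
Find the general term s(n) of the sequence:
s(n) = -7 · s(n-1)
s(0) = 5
Pure geometric recurrence with ratio -7.
By induction s(n) = s(0) · (-7)^n = 5 \left(-7\right)^{n}.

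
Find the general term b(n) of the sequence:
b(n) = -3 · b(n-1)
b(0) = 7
Pure geometric recurrence with ratio -3.
By induction b(n) = b(0) · (-3)^n = 7 \left(-3\right)^{n}.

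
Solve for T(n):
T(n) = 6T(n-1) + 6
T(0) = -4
First-order linear non-homogeneous.
Homogeneous solution: T_h(n) = A·(6)^n.
Try constant particular solution T_p = K: K = 6K + 6 ⇒ K = - \frac{6}{5}.
General: T(n) = A·(6)^n - \frac{6}{5}.
Apply T(0) = -4: A - \frac{6}{5} = -4 ⇒ A = - \frac{14}{5}.
So T(n) = - \frac{14 \cdot 6^{n}}{5} - \frac{6}{5}.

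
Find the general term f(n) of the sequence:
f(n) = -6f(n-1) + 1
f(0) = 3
First-order linear non-homogeneous.
Homogeneous solution: f_h(n) = A·(-6)^n.
Try constant particular solution f_p = K: K = -6K + 1 ⇒ K = \frac{1}{7}.
General: f(n) = A·(-6)^n + \frac{1}{7}.
Apply f(0) = 3: A + \frac{1}{7} = 3 ⇒ A = \frac{20}{7}.
So f(n) = \frac{20 \left(-6\right)^{n}}{7} + \frac{1}{7}.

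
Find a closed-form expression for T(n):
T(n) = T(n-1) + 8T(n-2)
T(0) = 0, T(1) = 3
Characteristic equation: x² - x - 8 = 0.
Discriminant Δ = (1)² + 4·(8) = 33.
Roots r₁,₂ = (1 ± √33)/2, so r₁ = \frac{1}{2} + \frac{\sqrt{33}}{2}, r₂ = \frac{1}{2} - \frac{\sqrt{33}}{2}.
General solution: T(n) = A·r₁^n + B·r₂^n.
From the initial conditions, A + B = 0 and r₁A + r₂B = 3.
Since r₁ - r₂ = √33: A = (3 - (0)r₂)/√33 = \frac{\sqrt{33}}{11}, and B = 0 - A = - \frac{\sqrt{33}}{11}.
So T(n) = \left(\frac{\sqrt{33}}{11}\right)\left(\frac{1}{2} + \frac{\sqrt{33}}{2}\right)^n + \left(- \frac{\sqrt{33}}{11}\right)\left(\frac{1}{2} - \frac{\sqrt{33}}{2}\right)^n.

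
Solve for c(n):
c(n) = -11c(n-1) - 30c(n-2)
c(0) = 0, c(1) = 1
Characteristic equation: x² + 11x + 30 = 0, which factors as (x - (-6))(x - (-5)) = 0.
Roots r₁ = -6, r₂ = -5 (distinct).
General solution: c(n) = A·(-6)^n + B·(-5)^n.
From c(0) = 0: A + B = 0.
From c(1) = 1: -6A - 5B = 1.
Solving: A = -1, B = 1.
So c(n) = \left(-5\right)^{n} - \left(-6\right)^{n}.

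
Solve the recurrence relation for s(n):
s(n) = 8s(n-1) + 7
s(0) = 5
First-order linear non-homogeneous.
Homogeneous solution: s_h(n) = A·(8)^n.
Try constant particular solution s_p = K: K = 8K + 7 ⇒ K = -1.
General: s(n) = A·(8)^n - 1.
Apply s(0) = 5: A - 1 = 5 ⇒ A = 6.
So s(n) = 6 \cdot 8^{n} - 1.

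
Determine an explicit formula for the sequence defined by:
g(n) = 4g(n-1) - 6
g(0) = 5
First-order linear non-homogeneous.
Homogeneous solution: g_h(n) = A·(4)^n.
Try constant particular solution g_p = K: K = 4K - 6 ⇒ K = 2.
General: g(n) = A·(4)^n + 2.
Apply g(0) = 5: A + 2 = 5 ⇒ A = 3.
So g(n) = 3 \cdot 4^{n} + 2.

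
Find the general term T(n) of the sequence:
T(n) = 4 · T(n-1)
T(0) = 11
Pure geometric recurrence with ratio 4.
By induction T(n) = T(0) · (4)^n = 11 \cdot 4^{n}.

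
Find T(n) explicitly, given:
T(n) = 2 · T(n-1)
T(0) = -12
Pure geometric recurrence with ratio 2.
By induction T(n) = T(0) · (2)^n = - 12 \cdot 2^{n}.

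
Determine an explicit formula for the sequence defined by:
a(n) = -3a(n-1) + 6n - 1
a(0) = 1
First-order linear with linear forcing.
Homogeneous solution: a_h(n) = A·(-3)^n.
Try particular a_p(n) = pn + q. Substituting:
  pn + q = -3(p(n-1) + q) + 6n - 1.
Matching the n-coefficient: p = -3p + 6 ⇒ p = \frac{3}{2}.
Matching constants: q = 3p - 3q - 1 ⇒ q = \frac{7}{8}.
General: a(n) = A·(-3)^n + \frac{3 n}{2} + \frac{7}{8}.
Apply a(0) = 1: A + \frac{7}{8} = 1 ⇒ A = \frac{1}{8}.
So a(n) = \frac{\left(-3\right)^{n}}{8} + \frac{3 n}{2} + \frac{7}{8}.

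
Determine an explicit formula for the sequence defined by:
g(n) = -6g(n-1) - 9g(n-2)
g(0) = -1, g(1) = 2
Characteristic equation: x² + 6x + 9 = 0, which is (x - (-3))².
Repeated root r = -3.
General solution: g(n) = (A + Bn)·(-3)^n.
From g(0) = -1: A = -1.
From g(1) = 2: (A + B)·(-3) = 2 ⇒ B = \frac{1}{3}.
So g(n) = \left(\frac{n}{3} - 1\right) \cdot (-3)^n.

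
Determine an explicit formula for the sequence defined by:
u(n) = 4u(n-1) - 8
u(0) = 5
First-order linear non-homogeneous.
Homogeneous solution: u_h(n) = A·(4)^n.
Try constant particular solution u_p = K: K = 4K - 8 ⇒ K = \frac{8}{3}.
General: u(n) = A·(4)^n + \frac{8}{3}.
Apply u(0) = 5: A + \frac{8}{3} = 5 ⇒ A = \frac{7}{3}.
So u(n) = \frac{7 \cdot 4^{n}}{3} + \frac{8}{3}.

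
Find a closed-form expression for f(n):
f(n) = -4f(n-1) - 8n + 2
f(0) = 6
First-order linear with linear forcing.
Homogeneous solution: f_h(n) = A·(-4)^n.
Try particular f_p(n) = pn + q. Substituting:
  pn + q = -4(p(n-1) + q) - 8n + 2.
Matching the n-coefficient: p = -4p - 8 ⇒ p = - \frac{8}{5}.
Matching constants: q = 4p - 4q + 2 ⇒ q = - \frac{22}{25}.
General: f(n) = A·(-4)^n - \frac{8 n}{5} - \frac{22}{25}.
Apply f(0) = 6: A - \frac{22}{25} = 6 ⇒ A = \frac{172}{25}.
So f(n) = \frac{172 \left(-4\right)^{n}}{25} - \frac{8 n}{5} - \frac{22}{25}.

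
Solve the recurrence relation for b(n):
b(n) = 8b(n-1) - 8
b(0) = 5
First-order linear non-homogeneous.
Homogeneous solution: b_h(n) = A·(8)^n.
Try constant particular solution b_p = K: K = 8K - 8 ⇒ K = \frac{8}{7}.
General: b(n) = A·(8)^n + \frac{8}{7}.
Apply b(0) = 5: A + \frac{8}{7} = 5 ⇒ A = \frac{27}{7}.
So b(n) = \frac{27 \cdot 8^{n}}{7} + \frac{8}{7}.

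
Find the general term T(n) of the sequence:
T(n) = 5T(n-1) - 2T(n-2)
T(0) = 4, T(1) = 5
Characteristic equation: x² - 5x + 2 = 0.
Discriminant Δ = (5)² + 4·(-2) = 17.
Roots r₁,₂ = (5 ± √17)/2, so r₁ = \frac{\sqrt{17}}{2} + \frac{5}{2}, r₂ = \frac{5}{2} - \frac{\sqrt{17}}{2}.
General solution: T(n) = A·r₁^n + B·r₂^n.
From the initial conditions, A + B = 4 and r₁A + r₂B = 5.
Since r₁ - r₂ = √17: A = (5 - (4)r₂)/√17 = 2 - \frac{5 \sqrt{17}}{17}, and B = 4 - A = \frac{5 \sqrt{17}}{17} + 2.
So T(n) = \left(2 - \frac{5 \sqrt{17}}{17}\right)\left(\frac{\sqrt{17}}{2} + \frac{5}{2}\right)^n + \left(\frac{5 \sqrt{17}}{17} + 2\right)\left(\frac{5}{2} - \frac{\sqrt{17}}{2}\right)^n.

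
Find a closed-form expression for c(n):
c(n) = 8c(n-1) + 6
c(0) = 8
First-order linear non-homogeneous.
Homogeneous solution: c_h(n) = A·(8)^n.
Try constant particular solution c_p = K: K = 8K + 6 ⇒ K = - \frac{6}{7}.
General: c(n) = A·(8)^n - \frac{6}{7}.
Apply c(0) = 8: A - \frac{6}{7} = 8 ⇒ A = \frac{62}{7}.
So c(n) = \frac{62 \cdot 8^{n}}{7} - \frac{6}{7}.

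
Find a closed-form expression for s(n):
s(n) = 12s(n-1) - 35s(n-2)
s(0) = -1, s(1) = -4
Characteristic equation: x² - 12x + 35 = 0, which factors as (x - (7))(x - (5)) = 0.
Roots r₁ = 7, r₂ = 5 (distinct).
General solution: s(n) = A·(7)^n + B·(5)^n.
From s(0) = -1: A + B = -1.
From s(1) = -4: 7A + 5B = -4.
Solving: A = \frac{1}{2}, B = - \frac{3}{2}.
So s(n) = - \frac{3 \cdot 5^{n}}{2} + \frac{7^{n}}{2}.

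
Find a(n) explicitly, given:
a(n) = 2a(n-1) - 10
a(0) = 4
First-order linear non-homogeneous.
Homogeneous solution: a_h(n) = A·(2)^n.
Try constant particular solution a_p = K: K = 2K - 10 ⇒ K = 10.
General: a(n) = A·(2)^n + 10.
Apply a(0) = 4: A + 10 = 4 ⇒ A = -6.
So a(n) = 10 - 6 \cdot 2^{n}.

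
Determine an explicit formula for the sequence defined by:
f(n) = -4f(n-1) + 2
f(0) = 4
First-order linear non-homogeneous.
Homogeneous solution: f_h(n) = A·(-4)^n.
Try constant particular solution f_p = K: K = -4K + 2 ⇒ K = \frac{2}{5}.
General: f(n) = A·(-4)^n + \frac{2}{5}.
Apply f(0) = 4: A + \frac{2}{5} = 4 ⇒ A = \frac{18}{5}.
So f(n) = \frac{18 \left(-4\right)^{n}}{5} + \frac{2}{5}.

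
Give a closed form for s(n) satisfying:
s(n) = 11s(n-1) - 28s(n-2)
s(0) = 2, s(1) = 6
Characteristic equation: x² - 11x + 28 = 0, which factors as (x - (4))(x - (7)) = 0.
Roots r₁ = 4, r₂ = 7 (distinct).
General solution: s(n) = A·(4)^n + B·(7)^n.
From s(0) = 2: A + B = 2.
From s(1) = 6: 4A + 7B = 6.
Solving: A = \frac{8}{3}, B = - \frac{2}{3}.
So s(n) = \frac{8 \cdot 4^{n}}{3} - \frac{2 \cdot 7^{n}}{3}.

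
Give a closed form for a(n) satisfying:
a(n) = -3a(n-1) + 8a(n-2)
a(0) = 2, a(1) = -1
Characteristic equation: x² + 3x - 8 = 0.
Discriminant Δ = (-3)² + 4·(8) = 41.
Roots r₁,₂ = (-3 ± √41)/2, so r₁ = - \frac{3}{2} + \frac{\sqrt{41}}{2}, r₂ = - \frac{\sqrt{41}}{2} - \frac{3}{2}.
General solution: a(n) = A·r₁^n + B·r₂^n.
From the initial conditions, A + B = 2 and r₁A + r₂B = -1.
Since r₁ - r₂ = √41: A = (-1 - (2)r₂)/√41 = \frac{2 \sqrt{41}}{41} + 1, and B = 2 - A = 1 - \frac{2 \sqrt{41}}{41}.
So a(n) = \left(\frac{2 \sqrt{41}}{41} + 1\right)\left(- \frac{3}{2} + \frac{\sqrt{41}}{2}\right)^n + \left(1 - \frac{2 \sqrt{41}}{41}\right)\left(- \frac{\sqrt{41}}{2} - \frac{3}{2}\right)^n.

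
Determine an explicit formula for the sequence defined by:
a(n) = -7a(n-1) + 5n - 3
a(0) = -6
First-order linear with linear forcing.
Homogeneous solution: a_h(n) = A·(-7)^n.
Try particular a_p(n) = pn + q. Substituting:
  pn + q = -7(p(n-1) + q) + 5n - 3.
Matching the n-coefficient: p = -7p + 5 ⇒ p = \frac{5}{8}.
Matching constants: q = 7p - 7q - 3 ⇒ q = \frac{11}{64}.
General: a(n) = A·(-7)^n + \frac{5 n}{8} + \frac{11}{64}.
Apply a(0) = -6: A + \frac{11}{64} = -6 ⇒ A = - \frac{395}{64}.
So a(n) = - \frac{395 \left(-7\right)^{n}}{64} + \frac{5 n}{8} + \frac{11}{64}.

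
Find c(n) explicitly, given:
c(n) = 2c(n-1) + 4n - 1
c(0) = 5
First-order linear with linear forcing.
Homogeneous solution: c_h(n) = A·(2)^n.
Try particular c_p(n) = pn + q. Substituting:
  pn + q = 2(p(n-1) + q) + 4n - 1.
Matching the n-coefficient: p = 2p + 4 ⇒ p = -4.
Matching constants: q = -2p + 2q - 1 ⇒ q = -7.
General: c(n) = A·(2)^n - 4 n - 7.
Apply c(0) = 5: A - 7 = 5 ⇒ A = 12.
So c(n) = 12 \cdot 2^{n} - 4 n - 7.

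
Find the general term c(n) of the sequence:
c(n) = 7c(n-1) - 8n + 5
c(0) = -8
First-order linear with linear forcing.
Homogeneous solution: c_h(n) = A·(7)^n.
Try particular c_p(n) = pn + q. Substituting:
  pn + q = 7(p(n-1) + q) - 8n + 5.
Matching the n-coefficient: p = 7p - 8 ⇒ p = \frac{4}{3}.
Matching constants: q = -7p + 7q + 5 ⇒ q = \frac{13}{18}.
General: c(n) = A·(7)^n + \frac{4 n}{3} + \frac{13}{18}.
Apply c(0) = -8: A + \frac{13}{18} = -8 ⇒ A = - \frac{157}{18}.
So c(n) = - \frac{157 \cdot 7^{n}}{18} + \frac{4 n}{3} + \frac{13}{18}.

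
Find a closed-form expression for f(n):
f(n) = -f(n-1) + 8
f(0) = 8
First-order linear non-homogeneous.
Homogeneous solution: f_h(n) = A·(-1)^n.
Try constant particular solution f_p = K: K = -K + 8 ⇒ K = 4.
General: f(n) = A·(-1)^n + 4.
Apply f(0) = 8: A + 4 = 8 ⇒ A = 4.
So f(n) = 4 \left(-1\right)^{n} + 4.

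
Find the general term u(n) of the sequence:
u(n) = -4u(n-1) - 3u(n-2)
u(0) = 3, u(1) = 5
Characteristic equation: x² + 4x + 3 = 0, which factors as (x - (-1))(x - (-3)) = 0.
Roots r₁ = -1, r₂ = -3 (distinct).
General solution: u(n) = A·(-1)^n + B·(-3)^n.
From u(0) = 3: A + B = 3.
From u(1) = 5: -A - 3B = 5.
Solving: A = 7, B = -4.
So u(n) = 7 \left(-1\right)^{n} - 4 \left(-3\right)^{n}.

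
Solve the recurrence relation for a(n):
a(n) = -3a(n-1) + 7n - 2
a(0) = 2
First-order linear with linear forcing.
Homogeneous solution: a_h(n) = A·(-3)^n.
Try particular a_p(n) = pn + q. Substituting:
  pn + q = -3(p(n-1) + q) + 7n - 2.
Matching the n-coefficient: p = -3p + 7 ⇒ p = \frac{7}{4}.
Matching constants: q = 3p - 3q - 2 ⇒ q = \frac{13}{16}.
General: a(n) = A·(-3)^n + \frac{7 n}{4} + \frac{13}{16}.
Apply a(0) = 2: A + \frac{13}{16} = 2 ⇒ A = \frac{19}{16}.
So a(n) = \frac{19 \left(-3\right)^{n}}{16} + \frac{7 n}{4} + \frac{13}{16}.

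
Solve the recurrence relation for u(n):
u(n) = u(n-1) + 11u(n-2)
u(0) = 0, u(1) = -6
Characteristic equation: x² - x - 11 = 0.
Discriminant Δ = (1)² + 4·(11) = 45.
Roots r₁,₂ = (1 ± √45)/2, so r₁ = \frac{1}{2} + \frac{3 \sqrt{5}}{2}, r₂ = \frac{1}{2} - \frac{3 \sqrt{5}}{2}.
General solution: u(n) = A·r₁^n + B·r₂^n.
From the initial conditions, A + B = 0 and r₁A + r₂B = -6.
Since r₁ - r₂ = √45: A = (-6 - (0)r₂)/√45 = - \frac{2 \sqrt{5}}{5}, and B = 0 - A = \frac{2 \sqrt{5}}{5}.
So u(n) = \left(- \frac{2 \sqrt{5}}{5}\right)\left(\frac{1}{2} + \frac{3 \sqrt{5}}{2}\right)^n + \left(\frac{2 \sqrt{5}}{5}\right)\left(\frac{1}{2} - \frac{3 \sqrt{5}}{2}\right)^n.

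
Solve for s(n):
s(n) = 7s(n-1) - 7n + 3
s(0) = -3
First-order linear with linear forcing.
Homogeneous solution: s_h(n) = A·(7)^n.
Try particular s_p(n) = pn + q. Substituting:
  pn + q = 7(p(n-1) + q) - 7n + 3.
Matching the n-coefficient: p = 7p - 7 ⇒ p = \frac{7}{6}.
Matching constants: q = -7p + 7q + 3 ⇒ q = \frac{31}{36}.
General: s(n) = A·(7)^n + \frac{7 n}{6} + \frac{31}{36}.
Apply s(0) = -3: A + \frac{31}{36} = -3 ⇒ A = - \frac{139}{36}.
So s(n) = - \frac{139 \cdot 7^{n}}{36} + \frac{7 n}{6} + \frac{31}{36}.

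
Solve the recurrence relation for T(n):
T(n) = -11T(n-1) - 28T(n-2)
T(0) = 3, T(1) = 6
Characteristic equation: x² + 11x + 28 = 0, which factors as (x - (-7))(x - (-4)) = 0.
Roots r₁ = -7, r₂ = -4 (distinct).
General solution: T(n) = A·(-7)^n + B·(-4)^n.
From T(0) = 3: A + B = 3.
From T(1) = 6: -7A - 4B = 6.
Solving: A = -6, B = 9.
So T(n) = 9 \left(-4\right)^{n} - 6 \left(-7\right)^{n}.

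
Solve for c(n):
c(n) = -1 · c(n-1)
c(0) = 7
Pure geometric recurrence with ratio -1.
By induction c(n) = c(0) · (-1)^n = 7 \left(-1\right)^{n}.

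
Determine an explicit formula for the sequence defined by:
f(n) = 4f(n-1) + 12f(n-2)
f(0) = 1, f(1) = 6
Characteristic equation: x² - 4x - 12 = 0, which factors as (x - (-2))(x - (6)) = 0.
Roots r₁ = -2, r₂ = 6 (distinct).
General solution: f(n) = A·(-2)^n + B·(6)^n.
From f(0) = 1: A + B = 1.
From f(1) = 6: -2A + 6B = 6.
Solving: A = 0, B = 1.
So f(n) = 6^{n}.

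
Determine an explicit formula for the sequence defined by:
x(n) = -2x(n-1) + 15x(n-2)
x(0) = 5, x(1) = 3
Characteristic equation: x² + 2x - 15 = 0, which factors as (x - (-5))(x - (3)) = 0.
Roots r₁ = -5, r₂ = 3 (distinct).
General solution: x(n) = A·(-5)^n + B·(3)^n.
From x(0) = 5: A + B = 5.
From x(1) = 3: -5A + 3B = 3.
Solving: A = \frac{3}{2}, B = \frac{7}{2}.
So x(n) = \frac{3 \left(-5\right)^{n}}{2} + \frac{7 \cdot 3^{n}}{2}.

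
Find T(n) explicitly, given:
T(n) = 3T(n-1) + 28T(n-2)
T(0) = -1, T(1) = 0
Characteristic equation: x² - 3x - 28 = 0, which factors as (x - (-4))(x - (7)) = 0.
Roots r₁ = -4, r₂ = 7 (distinct).
General solution: T(n) = A·(-4)^n + B·(7)^n.
From T(0) = -1: A + B = -1.
From T(1) = 0: -4A + 7B = 0.
Solving: A = - \frac{7}{11}, B = - \frac{4}{11}.
So T(n) = - \frac{7 \left(-4\right)^{n}}{11} - \frac{4 \cdot 7^{n}}{11}.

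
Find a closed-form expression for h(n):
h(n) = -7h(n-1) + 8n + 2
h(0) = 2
First-order linear with linear forcing.
Homogeneous solution: h_h(n) = A·(-7)^n.
Try particular h_p(n) = pn + q. Substituting:
  pn + q = -7(p(n-1) + q) + 8n + 2.
Matching the n-coefficient: p = -7p + 8 ⇒ p = 1.
Matching constants: q = 7p - 7q + 2 ⇒ q = \frac{9}{8}.
General: h(n) = A·(-7)^n + n + \frac{9}{8}.
Apply h(0) = 2: A + \frac{9}{8} = 2 ⇒ A = \frac{7}{8}.
So h(n) = \frac{7 \left(-7\right)^{n}}{8} + n + \frac{9}{8}.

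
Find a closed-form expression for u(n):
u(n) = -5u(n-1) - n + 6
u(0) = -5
First-order linear with linear forcing.
Homogeneous solution: u_h(n) = A·(-5)^n.
Try particular u_p(n) = pn + q. Substituting:
  pn + q = -5(p(n-1) + q) - n + 6.
Matching the n-coefficient: p = -5p - 1 ⇒ p = - \frac{1}{6}.
Matching constants: q = 5p - 5q + 6 ⇒ q = \frac{31}{36}.
General: u(n) = A·(-5)^n - \frac{n}{6} + \frac{31}{36}.
Apply u(0) = -5: A + \frac{31}{36} = -5 ⇒ A = - \frac{211}{36}.
So u(n) = - \frac{211 \left(-5\right)^{n}}{36} - \frac{n}{6} + \frac{31}{36}.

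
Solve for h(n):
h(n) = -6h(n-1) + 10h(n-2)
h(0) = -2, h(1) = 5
Characteristic equation: x² + 6x - 10 = 0.
Discriminant Δ = (-6)² + 4·(10) = 76.
Roots r₁,₂ = (-6 ± √76)/2, so r₁ = -3 + \sqrt{19}, r₂ = - \sqrt{19} - 3.
General solution: h(n) = A·r₁^n + B·r₂^n.
From the initial conditions, A + B = -2 and r₁A + r₂B = 5.
Since r₁ - r₂ = √76: A = (5 - (-2)r₂)/√76 = -1 - \frac{\sqrt{19}}{38}, and B = -2 - A = -1 + \frac{\sqrt{19}}{38}.
So h(n) = \left(-1 - \frac{\sqrt{19}}{38}\right)\left(-3 + \sqrt{19}\right)^n + \left(-1 + \frac{\sqrt{19}}{38}\right)\left(- \sqrt{19} - 3\right)^n.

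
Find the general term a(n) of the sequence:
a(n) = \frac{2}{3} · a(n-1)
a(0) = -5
Pure geometric recurrence with ratio \frac{2}{3}.
By induction a(n) = a(0) · (\frac{2}{3})^n = - 5 \left(\frac{2}{3}\right)^{n}.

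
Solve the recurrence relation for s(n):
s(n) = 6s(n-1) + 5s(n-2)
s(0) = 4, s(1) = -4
Characteristic equation: x² - 6x - 5 = 0.
Discriminant Δ = (6)² + 4·(5) = 56.
Roots r₁,₂ = (6 ± √56)/2, so r₁ = 3 + \sqrt{14}, r₂ = 3 - \sqrt{14}.
General solution: s(n) = A·r₁^n + B·r₂^n.
From the initial conditions, A + B = 4 and r₁A + r₂B = -4.
Since r₁ - r₂ = √56: A = (-4 - (4)r₂)/√56 = 2 - \frac{4 \sqrt{14}}{7}, and B = 4 - A = 2 + \frac{4 \sqrt{14}}{7}.
So s(n) = \left(2 - \frac{4 \sqrt{14}}{7}\right)\left(3 + \sqrt{14}\right)^n + \left(2 + \frac{4 \sqrt{14}}{7}\right)\left(3 - \sqrt{14}\right)^n.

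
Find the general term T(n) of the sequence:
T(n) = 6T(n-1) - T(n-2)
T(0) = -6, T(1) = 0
Characteristic equation: x² - 6x + 1 = 0.
Discriminant Δ = (6)² + 4·(-1) = 32.
Roots r₁,₂ = (6 ± √32)/2, so r₁ = 2 \sqrt{2} + 3, r₂ = 3 - 2 \sqrt{2}.
General solution: T(n) = A·r₁^n + B·r₂^n.
From the initial conditions, A + B = -6 and r₁A + r₂B = 0.
Since r₁ - r₂ = √32: A = (0 - (-6)r₂)/√32 = -3 + \frac{9 \sqrt{2}}{4}, and B = -6 - A = - \frac{9 \sqrt{2}}{4} - 3.
So T(n) = \left(-3 + \frac{9 \sqrt{2}}{4}\right)\left(2 \sqrt{2} + 3\right)^n + \left(- \frac{9 \sqrt{2}}{4} - 3\right)\left(3 - 2 \sqrt{2}\right)^n.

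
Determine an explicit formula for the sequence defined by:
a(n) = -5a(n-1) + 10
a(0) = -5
First-order linear non-homogeneous.
Homogeneous solution: a_h(n) = A·(-5)^n.
Try constant particular solution a_p = K: K = -5K + 10 ⇒ K = \frac{5}{3}.
General: a(n) = A·(-5)^n + \frac{5}{3}.
Apply a(0) = -5: A + \frac{5}{3} = -5 ⇒ A = - \frac{20}{3}.
So a(n) = \frac{5}{3} - \frac{20 \left(-5\right)^{n}}{3}.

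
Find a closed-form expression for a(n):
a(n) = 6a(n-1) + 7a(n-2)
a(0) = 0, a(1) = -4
Characteristic equation: x² - 6x - 7 = 0, which factors as (x - (-1))(x - (7)) = 0.
Roots r₁ = -1, r₂ = 7 (distinct).
General solution: a(n) = A·(-1)^n + B·(7)^n.
From a(0) = 0: A + B = 0.
From a(1) = -4: -A + 7B = -4.
Solving: A = \frac{1}{2}, B = - \frac{1}{2}.
So a(n) = \frac{\left(-1\right)^{n}}{2} - \frac{7^{n}}{2}.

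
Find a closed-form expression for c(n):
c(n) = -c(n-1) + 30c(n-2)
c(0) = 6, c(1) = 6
Characteristic equation: x² + x - 30 = 0, which factors as (x - (5))(x - (-6)) = 0.
Roots r₁ = 5, r₂ = -6 (distinct).
General solution: c(n) = A·(5)^n + B·(-6)^n.
From c(0) = 6: A + B = 6.
From c(1) = 6: 5A - 6B = 6.
Solving: A = \frac{42}{11}, B = \frac{24}{11}.
So c(n) = \frac{24 \left(-6\right)^{n}}{11} + \frac{42 \cdot 5^{n}}{11}.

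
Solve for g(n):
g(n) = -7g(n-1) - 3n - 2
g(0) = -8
First-order linear with linear forcing.
Homogeneous solution: g_h(n) = A·(-7)^n.
Try particular g_p(n) = pn + q. Substituting:
  pn + q = -7(p(n-1) + q) - 3n - 2.
Matching the n-coefficient: p = -7p - 3 ⇒ p = - \frac{3}{8}.
Matching constants: q = 7p - 7q - 2 ⇒ q = - \frac{37}{64}.
General: g(n) = A·(-7)^n - \frac{3 n}{8} - \frac{37}{64}.
Apply g(0) = -8: A - \frac{37}{64} = -8 ⇒ A = - \frac{475}{64}.
So g(n) = - \frac{475 \left(-7\right)^{n}}{64} - \frac{3 n}{8} - \frac{37}{64}.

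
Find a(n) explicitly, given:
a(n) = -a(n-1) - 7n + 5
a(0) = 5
First-order linear with linear forcing.
Homogeneous solution: a_h(n) = A·(-1)^n.
Try particular a_p(n) = pn + q. Substituting:
  pn + q = -(p(n-1) + q) - 7n + 5.
Matching the n-coefficient: p = -p - 7 ⇒ p = - \frac{7}{2}.
Matching constants: q = p - q + 5 ⇒ q = \frac{3}{4}.
General: a(n) = A·(-1)^n - \frac{7 n}{2} + \frac{3}{4}.
Apply a(0) = 5: A + \frac{3}{4} = 5 ⇒ A = \frac{17}{4}.
So a(n) = \frac{17 \left(-1\right)^{n}}{4} - \frac{7 n}{2} + \frac{3}{4}.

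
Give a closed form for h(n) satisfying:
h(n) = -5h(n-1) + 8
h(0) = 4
First-order linear non-homogeneous.
Homogeneous solution: h_h(n) = A·(-5)^n.
Try constant particular solution h_p = K: K = -5K + 8 ⇒ K = \frac{4}{3}.
General: h(n) = A·(-5)^n + \frac{4}{3}.
Apply h(0) = 4: A + \frac{4}{3} = 4 ⇒ A = \frac{8}{3}.
So h(n) = \frac{8 \left(-5\right)^{n}}{3} + \frac{4}{3}.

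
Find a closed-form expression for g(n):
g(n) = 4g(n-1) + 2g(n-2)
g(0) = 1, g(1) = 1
Characteristic equation: x² - 4x - 2 = 0.
Discriminant Δ = (4)² + 4·(2) = 24.
Roots r₁,₂ = (4 ± √24)/2, so r₁ = 2 + \sqrt{6}, r₂ = 2 - \sqrt{6}.
General solution: g(n) = A·r₁^n + B·r₂^n.
From the initial conditions, A + B = 1 and r₁A + r₂B = 1.
Since r₁ - r₂ = √24: A = (1 - (1)r₂)/√24 = \frac{1}{2} - \frac{\sqrt{6}}{12}, and B = 1 - A = \frac{\sqrt{6}}{12} + \frac{1}{2}.
So g(n) = \left(\frac{1}{2} - \frac{\sqrt{6}}{12}\right)\left(2 + \sqrt{6}\right)^n + \left(\frac{\sqrt{6}}{12} + \frac{1}{2}\right)\left(2 - \sqrt{6}\right)^n.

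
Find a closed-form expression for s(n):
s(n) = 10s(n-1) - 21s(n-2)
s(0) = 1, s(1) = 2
Characteristic equation: x² - 10x + 21 = 0, which factors as (x - (7))(x - (3)) = 0.
Roots r₁ = 7, r₂ = 3 (distinct).
General solution: s(n) = A·(7)^n + B·(3)^n.
From s(0) = 1: A + B = 1.
From s(1) = 2: 7A + 3B = 2.
Solving: A = - \frac{1}{4}, B = \frac{5}{4}.
So s(n) = \frac{5 \cdot 3^{n}}{4} - \frac{7^{n}}{4}.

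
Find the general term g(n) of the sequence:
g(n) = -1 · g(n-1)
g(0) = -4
Pure geometric recurrence with ratio -1.
By induction g(n) = g(0) · (-1)^n = - 4 \left(-1\right)^{n}.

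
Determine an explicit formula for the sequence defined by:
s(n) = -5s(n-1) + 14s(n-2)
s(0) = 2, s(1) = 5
Characteristic equation: x² + 5x - 14 = 0, which factors as (x - (2))(x - (-7)) = 0.
Roots r₁ = 2, r₂ = -7 (distinct).
General solution: s(n) = A·(2)^n + B·(-7)^n.
From s(0) = 2: A + B = 2.
From s(1) = 5: 2A - 7B = 5.
Solving: A = \frac{19}{9}, B = - \frac{1}{9}.
So s(n) = - \frac{\left(-7\right)^{n}}{9} + \frac{19 \cdot 2^{n}}{9}.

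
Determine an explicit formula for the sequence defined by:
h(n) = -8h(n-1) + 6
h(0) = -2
First-order linear non-homogeneous.
Homogeneous solution: h_h(n) = A·(-8)^n.
Try constant particular solution h_p = K: K = -8K + 6 ⇒ K = \frac{2}{3}.
General: h(n) = A·(-8)^n + \frac{2}{3}.
Apply h(0) = -2: A + \frac{2}{3} = -2 ⇒ A = - \frac{8}{3}.
So h(n) = \frac{2}{3} - \frac{8 \left(-8\right)^{n}}{3}.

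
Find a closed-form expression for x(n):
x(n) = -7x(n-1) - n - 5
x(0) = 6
First-order linear with linear forcing.
Homogeneous solution: x_h(n) = A·(-7)^n.
Try particular x_p(n) = pn + q. Substituting:
  pn + q = -7(p(n-1) + q) - n - 5.
Matching the n-coefficient: p = -7p - 1 ⇒ p = - \frac{1}{8}.
Matching constants: q = 7p - 7q - 5 ⇒ q = - \frac{47}{64}.
General: x(n) = A·(-7)^n - \frac{n}{8} - \frac{47}{64}.
Apply x(0) = 6: A - \frac{47}{64} = 6 ⇒ A = \frac{431}{64}.
So x(n) = \frac{431 \left(-7\right)^{n}}{64} - \frac{n}{8} - \frac{47}{64}.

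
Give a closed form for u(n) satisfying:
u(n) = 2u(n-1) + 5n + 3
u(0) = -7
First-order linear with linear forcing.
Homogeneous solution: u_h(n) = A·(2)^n.
Try particular u_p(n) = pn + q. Substituting:
  pn + q = 2(p(n-1) + q) + 5n + 3.
Matching the n-coefficient: p = 2p + 5 ⇒ p = -5.
Matching constants: q = -2p + 2q + 3 ⇒ q = -13.
General: u(n) = A·(2)^n - 5 n - 13.
Apply u(0) = -7: A - 13 = -7 ⇒ A = 6.
So u(n) = 6 \cdot 2^{n} - 5 n - 13.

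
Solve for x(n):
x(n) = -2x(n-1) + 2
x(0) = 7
First-order linear non-homogeneous.
Homogeneous solution: x_h(n) = A·(-2)^n.
Try constant particular solution x_p = K: K = -2K + 2 ⇒ K = \frac{2}{3}.
General: x(n) = A·(-2)^n + \frac{2}{3}.
Apply x(0) = 7: A + \frac{2}{3} = 7 ⇒ A = \frac{19}{3}.
So x(n) = \frac{19 \left(-2\right)^{n}}{3} + \frac{2}{3}.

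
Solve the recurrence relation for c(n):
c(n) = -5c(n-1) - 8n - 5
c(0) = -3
First-order linear with linear forcing.
Homogeneous solution: c_h(n) = A·(-5)^n.
Try particular c_p(n) = pn + q. Substituting:
  pn + q = -5(p(n-1) + q) - 8n - 5.
Matching the n-coefficient: p = -5p - 8 ⇒ p = - \frac{4}{3}.
Matching constants: q = 5p - 5q - 5 ⇒ q = - \frac{35}{18}.
General: c(n) = A·(-5)^n - \frac{4 n}{3} - \frac{35}{18}.
Apply c(0) = -3: A - \frac{35}{18} = -3 ⇒ A = - \frac{19}{18}.
So c(n) = - \frac{19 \left(-5\right)^{n}}{18} - \frac{4 n}{3} - \frac{35}{18}.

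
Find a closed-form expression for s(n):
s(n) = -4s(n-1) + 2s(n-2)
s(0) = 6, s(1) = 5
Characteristic equation: x² + 4x - 2 = 0.
Discriminant Δ = (-4)² + 4·(2) = 24.
Roots r₁,₂ = (-4 ± √24)/2, so r₁ = -2 + \sqrt{6}, r₂ = - \sqrt{6} - 2.
General solution: s(n) = A·r₁^n + B·r₂^n.
From the initial conditions, A + B = 6 and r₁A + r₂B = 5.
Since r₁ - r₂ = √24: A = (5 - (6)r₂)/√24 = 3 + \frac{17 \sqrt{6}}{12}, and B = 6 - A = 3 - \frac{17 \sqrt{6}}{12}.
So s(n) = \left(3 + \frac{17 \sqrt{6}}{12}\right)\left(-2 + \sqrt{6}\right)^n + \left(3 - \frac{17 \sqrt{6}}{12}\right)\left(- \sqrt{6} - 2\right)^n.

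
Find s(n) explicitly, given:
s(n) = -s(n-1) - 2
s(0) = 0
First-order linear non-homogeneous.
Homogeneous solution: s_h(n) = A·(-1)^n.
Try constant particular solution s_p = K: K = -K - 2 ⇒ K = -1.
General: s(n) = A·(-1)^n - 1.
Apply s(0) = 0: A - 1 = 0 ⇒ A = 1.
So s(n) = \left(-1\right)^{n} - 1.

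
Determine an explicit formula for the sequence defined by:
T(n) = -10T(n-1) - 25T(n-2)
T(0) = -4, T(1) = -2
Characteristic equation: x² + 10x + 25 = 0, which is (x - (-5))².
Repeated root r = -5.
General solution: T(n) = (A + Bn)·(-5)^n.
From T(0) = -4: A = -4.
From T(1) = -2: (A + B)·(-5) = -2 ⇒ B = \frac{22}{5}.
So T(n) = \left(\frac{22 n}{5} - 4\right) \cdot (-5)^n.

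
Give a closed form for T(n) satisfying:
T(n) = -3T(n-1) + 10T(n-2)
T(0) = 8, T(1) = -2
Characteristic equation: x² + 3x - 10 = 0, which factors as (x - (2))(x - (-5)) = 0.
Roots r₁ = 2, r₂ = -5 (distinct).
General solution: T(n) = A·(2)^n + B·(-5)^n.
From T(0) = 8: A + B = 8.
From T(1) = -2: 2A - 5B = -2.
Solving: A = \frac{38}{7}, B = \frac{18}{7}.
So T(n) = \frac{18 \left(-5\right)^{n}}{7} + \frac{38 \cdot 2^{n}}{7}.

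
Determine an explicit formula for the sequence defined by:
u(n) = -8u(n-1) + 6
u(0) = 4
First-order linear non-homogeneous.
Homogeneous solution: u_h(n) = A·(-8)^n.
Try constant particular solution u_p = K: K = -8K + 6 ⇒ K = \frac{2}{3}.
General: u(n) = A·(-8)^n + \frac{2}{3}.
Apply u(0) = 4: A + \frac{2}{3} = 4 ⇒ A = \frac{10}{3}.
So u(n) = \frac{10 \left(-8\right)^{n}}{3} + \frac{2}{3}.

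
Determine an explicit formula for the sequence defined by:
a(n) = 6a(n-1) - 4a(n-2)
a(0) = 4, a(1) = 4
Characteristic equation: x² - 6x + 4 = 0.
Discriminant Δ = (6)² + 4·(-4) = 20.
Roots r₁,₂ = (6 ± √20)/2, so r₁ = \sqrt{5} + 3, r₂ = 3 - \sqrt{5}.
General solution: a(n) = A·r₁^n + B·r₂^n.
From the initial conditions, A + B = 4 and r₁A + r₂B = 4.
Since r₁ - r₂ = √20: A = (4 - (4)r₂)/√20 = 2 - \frac{4 \sqrt{5}}{5}, and B = 4 - A = \frac{4 \sqrt{5}}{5} + 2.
So a(n) = \left(2 - \frac{4 \sqrt{5}}{5}\right)\left(\sqrt{5} + 3\right)^n + \left(\frac{4 \sqrt{5}}{5} + 2\right)\left(3 - \sqrt{5}\right)^n.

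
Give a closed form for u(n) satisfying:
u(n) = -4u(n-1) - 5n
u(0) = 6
First-order linear with linear forcing.
Homogeneous solution: u_h(n) = A·(-4)^n.
Try particular u_p(n) = pn + q. Substituting:
  pn + q = -4(p(n-1) + q) - 5n.
Matching the n-coefficient: p = -4p - 5 ⇒ p = -1.
Matching constants: q = 4p - 4q ⇒ q = - \frac{4}{5}.
General: u(n) = A·(-4)^n - n - \frac{4}{5}.
Apply u(0) = 6: A - \frac{4}{5} = 6 ⇒ A = \frac{34}{5}.
So u(n) = \frac{34 \left(-4\right)^{n}}{5} - n - \frac{4}{5}.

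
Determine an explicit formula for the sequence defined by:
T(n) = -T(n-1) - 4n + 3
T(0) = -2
First-order linear with linear forcing.
Homogeneous solution: T_h(n) = A·(-1)^n.
Try particular T_p(n) = pn + q. Substituting:
  pn + q = -(p(n-1) + q) - 4n + 3.
Matching the n-coefficient: p = -p - 4 ⇒ p = -2.
Matching constants: q = p - q + 3 ⇒ q = \frac{1}{2}.
General: T(n) = A·(-1)^n - 2 n + \frac{1}{2}.
Apply T(0) = -2: A + \frac{1}{2} = -2 ⇒ A = - \frac{5}{2}.
So T(n) = - \frac{5 \left(-1\right)^{n}}{2} - 2 n + \frac{1}{2}.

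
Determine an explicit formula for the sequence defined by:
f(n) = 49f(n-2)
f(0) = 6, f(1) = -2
Characteristic equation: x² - 49 = 0, which factors as (x - (-7))(x - (7)) = 0.
Roots r₁ = -7, r₂ = 7 (distinct).
General solution: f(n) = A·(-7)^n + B·(7)^n.
From f(0) = 6: A + B = 6.
From f(1) = -2: -7A + 7B = -2.
Solving: A = \frac{22}{7}, B = \frac{20}{7}.
So f(n) = \frac{22 \left(-7\right)^{n}}{7} + \frac{20 \cdot 7^{n}}{7}.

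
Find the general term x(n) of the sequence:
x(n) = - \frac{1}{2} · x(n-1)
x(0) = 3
Pure geometric recurrence with ratio - \frac{1}{2}.
By induction x(n) = x(0) · (- \frac{1}{2})^n = 3 \left(- \frac{1}{2}\right)^{n}.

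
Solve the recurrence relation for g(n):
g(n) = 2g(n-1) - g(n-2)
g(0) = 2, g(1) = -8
Characteristic equation: x² - 2x + 1 = 0, which is (x - (1))².
Repeated root r = 1.
General solution: g(n) = (A + Bn)·(1)^n.
From g(0) = 2: A = 2.
From g(1) = -8: (A + B)·(1) = -8 ⇒ B = -10.
So g(n) = \left(2 - 10 n\right) \cdot (1)^n.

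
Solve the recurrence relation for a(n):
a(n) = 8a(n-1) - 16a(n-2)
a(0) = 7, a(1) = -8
Characteristic equation: x² - 8x + 16 = 0, which is (x - (4))².
Repeated root r = 4.
General solution: a(n) = (A + Bn)·(4)^n.
From a(0) = 7: A = 7.
From a(1) = -8: (A + B)·(4) = -8 ⇒ B = -9.
So a(n) = \left(7 - 9 n\right) \cdot (4)^n.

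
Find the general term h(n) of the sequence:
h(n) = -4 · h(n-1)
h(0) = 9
Pure geometric recurrence with ratio -4.
By induction h(n) = h(0) · (-4)^n = 9 \left(-4\right)^{n}.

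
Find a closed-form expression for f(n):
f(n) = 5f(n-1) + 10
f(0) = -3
First-order linear non-homogeneous.
Homogeneous solution: f_h(n) = A·(5)^n.
Try constant particular solution f_p = K: K = 5K + 10 ⇒ K = - \frac{5}{2}.
General: f(n) = A·(5)^n - \frac{5}{2}.
Apply f(0) = -3: A - \frac{5}{2} = -3 ⇒ A = - \frac{1}{2}.
So f(n) = - \frac{5^{n}}{2} - \frac{5}{2}.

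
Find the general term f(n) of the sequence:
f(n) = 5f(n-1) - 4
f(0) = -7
First-order linear non-homogeneous.
Homogeneous solution: f_h(n) = A·(5)^n.
Try constant particular solution f_p = K: K = 5K - 4 ⇒ K = 1.
General: f(n) = A·(5)^n + 1.
Apply f(0) = -7: A + 1 = -7 ⇒ A = -8.
So f(n) = 1 - 8 \cdot 5^{n}.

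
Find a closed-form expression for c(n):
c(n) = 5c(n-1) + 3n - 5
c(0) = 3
First-order linear with linear forcing.
Homogeneous solution: c_h(n) = A·(5)^n.
Try particular c_p(n) = pn + q. Substituting:
  pn + q = 5(p(n-1) + q) + 3n - 5.
Matching the n-coefficient: p = 5p + 3 ⇒ p = - \frac{3}{4}.
Matching constants: q = -5p + 5q - 5 ⇒ q = \frac{5}{16}.
General: c(n) = A·(5)^n - \frac{3 n}{4} + \frac{5}{16}.
Apply c(0) = 3: A + \frac{5}{16} = 3 ⇒ A = \frac{43}{16}.
So c(n) = \frac{43 \cdot 5^{n}}{16} - \frac{3 n}{4} + \frac{5}{16}.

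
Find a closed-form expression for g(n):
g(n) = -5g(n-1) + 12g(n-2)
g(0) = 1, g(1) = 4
Characteristic equation: x² + 5x - 12 = 0.
Discriminant Δ = (-5)² + 4·(12) = 73.
Roots r₁,₂ = (-5 ± √73)/2, so r₁ = - \frac{5}{2} + \frac{\sqrt{73}}{2}, r₂ = - \frac{\sqrt{73}}{2} - \frac{5}{2}.
General solution: g(n) = A·r₁^n + B·r₂^n.
From the initial conditions, A + B = 1 and r₁A + r₂B = 4.
Since r₁ - r₂ = √73: A = (4 - (1)r₂)/√73 = \frac{1}{2} + \frac{13 \sqrt{73}}{146}, and B = 1 - A = \frac{1}{2} - \frac{13 \sqrt{73}}{146}.
So g(n) = \left(\frac{1}{2} + \frac{13 \sqrt{73}}{146}\right)\left(- \frac{5}{2} + \frac{\sqrt{73}}{2}\right)^n + \left(\frac{1}{2} - \frac{13 \sqrt{73}}{146}\right)\left(- \frac{\sqrt{73}}{2} - \frac{5}{2}\right)^n.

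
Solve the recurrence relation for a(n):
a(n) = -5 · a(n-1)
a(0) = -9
Pure geometric recurrence with ratio -5.
By induction a(n) = a(0) · (-5)^n = - 9 \left(-5\right)^{n}.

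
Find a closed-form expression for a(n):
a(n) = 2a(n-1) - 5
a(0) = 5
First-order linear non-homogeneous.
Homogeneous solution: a_h(n) = A·(2)^n.
Try constant particular solution a_p = K: K = 2K - 5 ⇒ K = 5.
General: a(n) = A·(2)^n + 5.
Apply a(0) = 5: A + 5 = 5 ⇒ A = 0.
So a(n) = 5.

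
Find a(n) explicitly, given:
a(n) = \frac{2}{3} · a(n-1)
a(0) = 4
Pure geometric recurrence with ratio \frac{2}{3}.
By induction a(n) = a(0) · (\frac{2}{3})^n = 4 \left(\frac{2}{3}\right)^{n}.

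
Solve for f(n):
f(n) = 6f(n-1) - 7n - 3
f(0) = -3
First-order linear with linear forcing.
Homogeneous solution: f_h(n) = A·(6)^n.
Try particular f_p(n) = pn + q. Substituting:
  pn + q = 6(p(n-1) + q) - 7n - 3.
Matching the n-coefficient: p = 6p - 7 ⇒ p = \frac{7}{5}.
Matching constants: q = -6p + 6q - 3 ⇒ q = \frac{57}{25}.
General: f(n) = A·(6)^n + \frac{7 n}{5} + \frac{57}{25}.
Apply f(0) = -3: A + \frac{57}{25} = -3 ⇒ A = - \frac{132}{25}.
So f(n) = - \frac{132 \cdot 6^{n}}{25} + \frac{7 n}{5} + \frac{57}{25}.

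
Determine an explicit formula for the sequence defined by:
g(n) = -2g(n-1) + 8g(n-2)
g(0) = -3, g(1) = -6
Characteristic equation: x² + 2x - 8 = 0, which factors as (x - (2))(x - (-4)) = 0.
Roots r₁ = 2, r₂ = -4 (distinct).
General solution: g(n) = A·(2)^n + B·(-4)^n.
From g(0) = -3: A + B = -3.
From g(1) = -6: 2A - 4B = -6.
Solving: A = -3, B = 0.
So g(n) = - 3 \cdot 2^{n}.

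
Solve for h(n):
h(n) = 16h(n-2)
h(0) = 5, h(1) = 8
Characteristic equation: x² - 16 = 0, which factors as (x - (4))(x - (-4)) = 0.
Roots r₁ = 4, r₂ = -4 (distinct).
General solution: h(n) = A·(4)^n + B·(-4)^n.
From h(0) = 5: A + B = 5.
From h(1) = 8: 4A - 4B = 8.
Solving: A = \frac{7}{2}, B = \frac{3}{2}.
So h(n) = \frac{3 \left(-4\right)^{n}}{2} + \frac{7 \cdot 4^{n}}{2}.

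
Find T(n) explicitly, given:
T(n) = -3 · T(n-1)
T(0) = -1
Pure geometric recurrence with ratio -3.
By induction T(n) = T(0) · (-3)^n = - \left(-3\right)^{n}.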